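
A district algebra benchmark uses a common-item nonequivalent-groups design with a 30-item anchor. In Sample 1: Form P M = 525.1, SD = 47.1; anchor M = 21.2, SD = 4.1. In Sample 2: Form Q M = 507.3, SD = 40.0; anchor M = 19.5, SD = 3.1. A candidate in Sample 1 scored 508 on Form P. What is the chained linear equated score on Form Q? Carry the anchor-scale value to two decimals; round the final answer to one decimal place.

510.0

Form P → anchor (Sample 1): v = (4.1/47.1)(508 − 525.1) + 21.2 = 19.71
anchor → Form Q (Sample 2): y = (40.0/3.1)(19.71 − 19.5) + 507.3 = 510.0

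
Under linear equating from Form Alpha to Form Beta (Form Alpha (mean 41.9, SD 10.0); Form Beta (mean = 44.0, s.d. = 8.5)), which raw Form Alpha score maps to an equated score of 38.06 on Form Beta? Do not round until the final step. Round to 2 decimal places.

34.91

Invert y = (SD_Y/SD_X)(x − M_X) + M_Y:
x = (SD_X/SD_Y)(y − M_Y) + M_X = (10.0/8.5)(38.06 − 44.0) + 41.9
x = 1.176471 × -5.940 + 41.9 = 34.91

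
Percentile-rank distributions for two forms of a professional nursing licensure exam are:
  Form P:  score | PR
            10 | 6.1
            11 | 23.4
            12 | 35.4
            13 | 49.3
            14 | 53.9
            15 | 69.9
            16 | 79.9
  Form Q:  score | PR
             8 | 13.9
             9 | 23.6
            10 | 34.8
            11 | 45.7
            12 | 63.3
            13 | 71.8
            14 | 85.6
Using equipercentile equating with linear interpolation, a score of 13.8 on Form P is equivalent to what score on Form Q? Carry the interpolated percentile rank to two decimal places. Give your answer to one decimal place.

11.4

PR of 13.8 on Form P: 49.3 + (13.8 − 13)/(14 − 13) × (53.9 − 49.3) = 52.98
On Form Q, PR 52.98 falls between score 11 (PR 45.7) and 12 (PR 63.3).
Interpolate: 11 + (52.98 − 45.7)/(63.3 − 45.7) × (12 − 11) = 11.4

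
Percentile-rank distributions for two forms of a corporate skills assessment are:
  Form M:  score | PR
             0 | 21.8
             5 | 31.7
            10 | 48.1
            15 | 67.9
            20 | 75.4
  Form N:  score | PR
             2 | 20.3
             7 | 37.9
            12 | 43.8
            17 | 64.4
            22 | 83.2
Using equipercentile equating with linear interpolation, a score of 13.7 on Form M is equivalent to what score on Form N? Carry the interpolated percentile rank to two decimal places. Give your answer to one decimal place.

PR of 13.7 on Form M: 48.1 + (13.7 − 10)/(15 − 10) × (67.9 − 48.1) = 62.75
On Form N, PR 62.75 falls between score 12 (PR 43.8) and 17 (PR 64.4).
Interpolate: 12 + (62.75 − 43.8)/(64.4 − 43.8) × (17 − 12) = 16.6

16.6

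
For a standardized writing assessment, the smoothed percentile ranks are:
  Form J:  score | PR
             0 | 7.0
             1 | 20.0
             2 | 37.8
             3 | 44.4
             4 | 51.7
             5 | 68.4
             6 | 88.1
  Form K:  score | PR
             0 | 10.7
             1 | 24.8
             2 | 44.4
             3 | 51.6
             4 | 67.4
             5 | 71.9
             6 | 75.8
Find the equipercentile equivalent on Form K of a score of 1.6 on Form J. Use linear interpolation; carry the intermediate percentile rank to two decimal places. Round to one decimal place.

1.3

PR of 1.6 on Form J: 20.0 + (1.6 − 1)/(2 − 1) × (37.8 − 20.0) = 30.68
On Form K, PR 30.68 falls between score 1 (PR 24.8) and 2 (PR 44.4).
Interpolate: 1 + (30.68 − 24.8)/(44.4 − 24.8) × (2 − 1) = 1.3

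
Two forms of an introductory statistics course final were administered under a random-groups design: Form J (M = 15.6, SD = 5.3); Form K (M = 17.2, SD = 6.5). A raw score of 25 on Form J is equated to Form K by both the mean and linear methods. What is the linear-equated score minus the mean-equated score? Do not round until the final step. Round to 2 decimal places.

Mean-equated: 25 + (17.2 − 15.6) = 26.60
Linear-equated: (6.5/5.3)(25 − 15.6) + 17.2 = 28.728
Difference = 28.728 − 26.60 = 2.13

2.13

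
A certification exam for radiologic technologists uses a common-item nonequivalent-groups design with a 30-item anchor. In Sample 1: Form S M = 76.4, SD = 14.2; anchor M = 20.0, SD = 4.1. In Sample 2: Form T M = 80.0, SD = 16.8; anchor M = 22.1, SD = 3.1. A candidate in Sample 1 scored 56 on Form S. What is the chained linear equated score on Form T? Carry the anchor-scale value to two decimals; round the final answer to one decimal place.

Form S → anchor (Sample 1): v = (4.1/14.2)(56 − 76.4) + 20.0 = 14.11
anchor → Form T (Sample 2): y = (16.8/3.1)(14.11 − 22.1) + 80.0 = 36.7

36.7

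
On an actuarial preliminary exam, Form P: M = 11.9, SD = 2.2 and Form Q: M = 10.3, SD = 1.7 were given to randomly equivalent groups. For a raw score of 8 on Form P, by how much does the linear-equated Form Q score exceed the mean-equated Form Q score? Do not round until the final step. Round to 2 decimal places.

Mean-equated: 8 + (10.3 − 11.9) = 6.40
Linear-equated: (1.7/2.2)(8 − 11.9) + 10.3 = 7.286
Difference = 7.286 − 6.40 = 0.89

0.89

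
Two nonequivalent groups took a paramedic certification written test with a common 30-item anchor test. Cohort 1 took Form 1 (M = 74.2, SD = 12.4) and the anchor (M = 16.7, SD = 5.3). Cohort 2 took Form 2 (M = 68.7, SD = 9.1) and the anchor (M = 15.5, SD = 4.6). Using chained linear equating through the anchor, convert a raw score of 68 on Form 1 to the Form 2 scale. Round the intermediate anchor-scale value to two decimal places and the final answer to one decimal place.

Form 1 → anchor (Cohort 1): v = (5.3/12.4)(68 − 74.2) + 16.7 = 14.05
anchor → Form 2 (Cohort 2): y = (9.1/4.6)(14.05 − 15.5) + 68.7 = 65.8

65.8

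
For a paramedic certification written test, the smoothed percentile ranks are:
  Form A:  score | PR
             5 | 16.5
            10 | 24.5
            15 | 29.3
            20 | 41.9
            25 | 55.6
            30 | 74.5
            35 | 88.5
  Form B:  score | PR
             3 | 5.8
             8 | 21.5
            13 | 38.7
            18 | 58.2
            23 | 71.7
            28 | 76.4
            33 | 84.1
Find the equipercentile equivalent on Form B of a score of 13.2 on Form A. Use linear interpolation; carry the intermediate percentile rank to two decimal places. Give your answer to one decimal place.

9.8

PR of 13.2 on Form A: 24.5 + (13.2 − 10)/(15 − 10) × (29.3 − 24.5) = 27.57
On Form B, PR 27.57 falls between score 8 (PR 21.5) and 13 (PR 38.7).
Interpolate: 8 + (27.57 − 21.5)/(38.7 − 21.5) × (13 − 8) = 9.8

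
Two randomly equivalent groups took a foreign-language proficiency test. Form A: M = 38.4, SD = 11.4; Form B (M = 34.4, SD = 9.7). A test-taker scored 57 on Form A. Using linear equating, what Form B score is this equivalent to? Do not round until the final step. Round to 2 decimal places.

Linear equating: y = (SD_Y/SD_X)(x − M_X) + M_Y
y = (9.7/11.4)(57 − 38.4) + 34.4
y = 0.850877 × 18.6 + 34.4 = 15.8263 + 34.4 = 50.23

50.23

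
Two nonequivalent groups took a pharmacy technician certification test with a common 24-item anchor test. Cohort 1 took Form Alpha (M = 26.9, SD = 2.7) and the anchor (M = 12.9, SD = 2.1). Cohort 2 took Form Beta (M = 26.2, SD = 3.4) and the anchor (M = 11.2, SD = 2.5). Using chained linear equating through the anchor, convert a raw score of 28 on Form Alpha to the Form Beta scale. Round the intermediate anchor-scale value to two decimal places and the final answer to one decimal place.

29.7

Form Alpha → anchor (Cohort 1): v = (2.1/2.7)(28 − 26.9) + 12.9 = 13.76
anchor → Form Beta (Cohort 2): y = (3.4/2.5)(13.76 − 11.2) + 26.2 = 29.7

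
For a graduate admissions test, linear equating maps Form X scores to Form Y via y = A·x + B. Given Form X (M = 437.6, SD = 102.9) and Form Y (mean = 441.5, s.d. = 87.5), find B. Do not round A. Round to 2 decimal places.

69.39

A = SD_Y / SD_X = 87.5 / 102.9 = 0.850340
B = M_Y − A·M_X = 441.5 − 0.850340 × 437.6 = 69.39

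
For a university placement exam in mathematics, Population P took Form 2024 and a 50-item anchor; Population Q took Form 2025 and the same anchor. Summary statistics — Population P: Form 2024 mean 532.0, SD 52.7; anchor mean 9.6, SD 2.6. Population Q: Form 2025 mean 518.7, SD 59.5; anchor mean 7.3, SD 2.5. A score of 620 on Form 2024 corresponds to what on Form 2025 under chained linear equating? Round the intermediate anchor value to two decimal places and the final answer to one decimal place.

Form 2024 → anchor (Population P): v = (2.6/52.7)(620 − 532.0) + 9.6 = 13.94
anchor → Form 2025 (Population Q): y = (59.5/2.5)(13.94 − 7.3) + 518.7 = 676.7

676.7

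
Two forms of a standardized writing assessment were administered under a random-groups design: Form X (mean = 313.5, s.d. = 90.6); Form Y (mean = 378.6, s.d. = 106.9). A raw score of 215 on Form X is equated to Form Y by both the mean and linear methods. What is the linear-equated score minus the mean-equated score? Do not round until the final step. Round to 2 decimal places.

-17.72

Mean-equated: 215 + (378.6 − 313.5) = 280.10
Linear-equated: (106.9/90.6)(215 − 313.5) + 378.6 = 262.379
Difference = 262.379 − 280.10 = -17.72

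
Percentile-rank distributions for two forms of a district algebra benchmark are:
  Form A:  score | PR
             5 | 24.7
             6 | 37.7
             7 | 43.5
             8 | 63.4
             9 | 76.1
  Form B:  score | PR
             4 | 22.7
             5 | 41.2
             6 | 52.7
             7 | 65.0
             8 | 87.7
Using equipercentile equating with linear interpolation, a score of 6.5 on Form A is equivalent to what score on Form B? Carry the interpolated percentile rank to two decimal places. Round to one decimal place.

PR of 6.5 on Form A: 37.7 + (6.5 − 6)/(7 − 6) × (43.5 − 37.7) = 40.60
On Form B, PR 40.60 falls between score 4 (PR 22.7) and 5 (PR 41.2).
Interpolate: 4 + (40.60 − 22.7)/(41.2 − 22.7) × (5 − 4) = 5.0

5.0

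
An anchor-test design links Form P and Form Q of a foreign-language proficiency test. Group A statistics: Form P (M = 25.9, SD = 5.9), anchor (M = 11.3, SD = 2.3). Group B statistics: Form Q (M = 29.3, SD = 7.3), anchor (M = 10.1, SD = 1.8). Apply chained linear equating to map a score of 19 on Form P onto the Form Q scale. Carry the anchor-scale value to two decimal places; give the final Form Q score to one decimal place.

23.3

Form P → anchor (Group A): v = (2.3/5.9)(19 − 25.9) + 11.3 = 8.61
anchor → Form Q (Group B): y = (7.3/1.8)(8.61 − 10.1) + 29.3 = 23.3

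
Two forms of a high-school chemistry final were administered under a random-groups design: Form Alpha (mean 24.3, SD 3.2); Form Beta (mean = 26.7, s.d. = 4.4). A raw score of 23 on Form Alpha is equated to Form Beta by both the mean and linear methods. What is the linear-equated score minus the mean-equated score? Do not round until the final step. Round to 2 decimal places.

Mean-equated: 23 + (26.7 − 24.3) = 25.40
Linear-equated: (4.4/3.2)(23 − 24.3) + 26.7 = 24.912
Difference = 24.912 − 25.40 = -0.49

-0.49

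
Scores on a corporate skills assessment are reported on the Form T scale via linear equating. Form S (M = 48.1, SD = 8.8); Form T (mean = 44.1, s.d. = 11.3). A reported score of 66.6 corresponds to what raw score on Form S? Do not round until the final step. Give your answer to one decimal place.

Invert y = (SD_Y/SD_X)(x − M_X) + M_Y:
x = (SD_X/SD_Y)(y − M_Y) + M_X = (8.8/11.3)(66.6 − 44.1) + 48.1
x = 0.778761 × 22.500 + 48.1 = 65.6

65.6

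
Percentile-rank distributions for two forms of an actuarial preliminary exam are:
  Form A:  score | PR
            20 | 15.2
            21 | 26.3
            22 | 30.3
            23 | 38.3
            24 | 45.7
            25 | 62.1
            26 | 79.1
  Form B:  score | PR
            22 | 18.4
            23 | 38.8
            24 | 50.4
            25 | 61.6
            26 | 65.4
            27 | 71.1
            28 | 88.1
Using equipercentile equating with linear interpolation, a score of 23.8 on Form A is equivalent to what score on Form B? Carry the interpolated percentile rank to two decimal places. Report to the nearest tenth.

PR of 23.8 on Form A: 38.3 + (23.8 − 23)/(24 − 23) × (45.7 − 38.3) = 44.22
On Form B, PR 44.22 falls between score 23 (PR 38.8) and 24 (PR 50.4).
Interpolate: 23 + (44.22 − 38.8)/(50.4 − 38.8) × (24 − 23) = 23.5

23.5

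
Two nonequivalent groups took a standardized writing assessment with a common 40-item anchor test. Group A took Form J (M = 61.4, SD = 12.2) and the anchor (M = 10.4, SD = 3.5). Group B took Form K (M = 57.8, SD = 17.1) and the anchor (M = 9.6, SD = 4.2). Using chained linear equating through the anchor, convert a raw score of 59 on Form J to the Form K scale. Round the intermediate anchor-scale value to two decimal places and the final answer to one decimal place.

58.2

Form J → anchor (Group A): v = (3.5/12.2)(59 − 61.4) + 10.4 = 9.71
anchor → Form K (Group B): y = (17.1/4.2)(9.71 − 9.6) + 57.8 = 58.2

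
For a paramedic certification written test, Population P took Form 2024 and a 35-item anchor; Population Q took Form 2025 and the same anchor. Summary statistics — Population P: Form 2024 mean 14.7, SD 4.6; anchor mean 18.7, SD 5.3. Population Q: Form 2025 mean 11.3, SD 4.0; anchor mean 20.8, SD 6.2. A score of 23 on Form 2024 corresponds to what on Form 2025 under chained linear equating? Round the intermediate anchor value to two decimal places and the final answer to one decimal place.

16.1

Form 2024 → anchor (Population P): v = (5.3/4.6)(23 − 14.7) + 18.7 = 28.26
anchor → Form 2025 (Population Q): y = (4.0/6.2)(28.26 − 20.8) + 11.3 = 16.1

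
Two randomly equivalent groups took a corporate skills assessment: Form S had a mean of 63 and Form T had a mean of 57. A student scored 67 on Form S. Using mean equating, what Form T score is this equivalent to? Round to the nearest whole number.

61

Mean equating: y = x + (M_Y − M_X) = 67 + (57 − 63) = 61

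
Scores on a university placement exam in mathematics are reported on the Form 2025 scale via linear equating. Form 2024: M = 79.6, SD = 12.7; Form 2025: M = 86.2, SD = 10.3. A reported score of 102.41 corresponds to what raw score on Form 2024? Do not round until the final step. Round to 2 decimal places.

Invert y = (SD_Y/SD_X)(x − M_X) + M_Y:
x = (SD_X/SD_Y)(y − M_Y) + M_X = (12.7/10.3)(102.41 − 86.2) + 79.6
x = 1.233010 × 16.210 + 79.6 = 99.59

99.59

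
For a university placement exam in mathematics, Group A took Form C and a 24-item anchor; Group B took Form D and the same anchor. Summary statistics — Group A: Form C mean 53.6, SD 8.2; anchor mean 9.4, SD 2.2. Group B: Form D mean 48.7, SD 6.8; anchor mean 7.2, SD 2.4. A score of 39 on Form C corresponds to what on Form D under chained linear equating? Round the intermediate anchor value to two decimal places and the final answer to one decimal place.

43.8

Form C → anchor (Group A): v = (2.2/8.2)(39 − 53.6) + 9.4 = 5.48
anchor → Form D (Group B): y = (6.8/2.4)(5.48 − 7.2) + 48.7 = 43.8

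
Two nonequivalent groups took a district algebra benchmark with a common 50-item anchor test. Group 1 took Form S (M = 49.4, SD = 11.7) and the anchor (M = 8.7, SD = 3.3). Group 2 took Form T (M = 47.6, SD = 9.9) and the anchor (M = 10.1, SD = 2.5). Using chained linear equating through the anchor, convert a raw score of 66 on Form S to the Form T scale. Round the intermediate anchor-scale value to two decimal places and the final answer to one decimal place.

Form S → anchor (Group 1): v = (3.3/11.7)(66 − 49.4) + 8.7 = 13.38
anchor → Form T (Group 2): y = (9.9/2.5)(13.38 − 10.1) + 47.6 = 60.6

60.6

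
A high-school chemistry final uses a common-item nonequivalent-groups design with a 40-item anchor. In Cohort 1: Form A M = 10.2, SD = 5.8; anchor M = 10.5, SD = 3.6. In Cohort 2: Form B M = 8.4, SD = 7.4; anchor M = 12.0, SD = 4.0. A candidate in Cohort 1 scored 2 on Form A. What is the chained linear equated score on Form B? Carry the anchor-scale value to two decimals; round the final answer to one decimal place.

Form A → anchor (Cohort 1): v = (3.6/5.8)(2 − 10.2) + 10.5 = 5.41
anchor → Form B (Cohort 2): y = (7.4/4.0)(5.41 − 12.0) + 8.4 = -3.8

-3.8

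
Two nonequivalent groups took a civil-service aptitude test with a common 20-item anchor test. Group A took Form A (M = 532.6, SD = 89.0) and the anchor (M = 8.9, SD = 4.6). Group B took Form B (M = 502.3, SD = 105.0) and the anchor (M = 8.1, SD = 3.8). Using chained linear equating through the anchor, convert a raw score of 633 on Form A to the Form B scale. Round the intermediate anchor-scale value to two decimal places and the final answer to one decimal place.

Form A → anchor (Group A): v = (4.6/89.0)(633 − 532.6) + 8.9 = 14.09
anchor → Form B (Group B): y = (105.0/3.8)(14.09 − 8.1) + 502.3 = 667.8

667.8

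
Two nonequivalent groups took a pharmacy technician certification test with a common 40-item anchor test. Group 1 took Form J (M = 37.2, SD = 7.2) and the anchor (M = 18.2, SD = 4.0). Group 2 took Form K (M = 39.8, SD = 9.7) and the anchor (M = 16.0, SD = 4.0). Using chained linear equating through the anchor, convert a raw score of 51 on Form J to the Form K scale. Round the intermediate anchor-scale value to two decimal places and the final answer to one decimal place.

Form J → anchor (Group 1): v = (4.0/7.2)(51 − 37.2) + 18.2 = 25.87
anchor → Form K (Group 2): y = (9.7/4.0)(25.87 − 16.0) + 39.8 = 63.7

63.7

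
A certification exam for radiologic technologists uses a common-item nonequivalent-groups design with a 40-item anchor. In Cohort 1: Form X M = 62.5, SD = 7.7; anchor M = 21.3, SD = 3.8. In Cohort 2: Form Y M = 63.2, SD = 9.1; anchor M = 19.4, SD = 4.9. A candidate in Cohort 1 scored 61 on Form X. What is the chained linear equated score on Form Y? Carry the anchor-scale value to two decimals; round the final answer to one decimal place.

65.4

Form X → anchor (Cohort 1): v = (3.8/7.7)(61 − 62.5) + 21.3 = 20.56
anchor → Form Y (Cohort 2): y = (9.1/4.9)(20.56 − 19.4) + 63.2 = 65.4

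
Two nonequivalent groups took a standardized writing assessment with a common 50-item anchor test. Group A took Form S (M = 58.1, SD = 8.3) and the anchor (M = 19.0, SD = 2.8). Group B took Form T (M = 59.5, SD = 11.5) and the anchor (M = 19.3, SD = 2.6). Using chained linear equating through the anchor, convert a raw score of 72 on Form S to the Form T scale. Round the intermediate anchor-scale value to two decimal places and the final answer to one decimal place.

Form S → anchor (Group A): v = (2.8/8.3)(72 − 58.1) + 19.0 = 23.69
anchor → Form T (Group B): y = (11.5/2.6)(23.69 − 19.3) + 59.5 = 78.9

78.9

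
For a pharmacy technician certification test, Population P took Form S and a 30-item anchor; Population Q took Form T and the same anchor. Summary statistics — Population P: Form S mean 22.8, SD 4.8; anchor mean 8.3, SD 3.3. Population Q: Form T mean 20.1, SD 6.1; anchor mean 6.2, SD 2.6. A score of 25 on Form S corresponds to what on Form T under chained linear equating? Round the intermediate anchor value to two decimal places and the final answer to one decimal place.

28.6

Form S → anchor (Population P): v = (3.3/4.8)(25 − 22.8) + 8.3 = 9.81
anchor → Form T (Population Q): y = (6.1/2.6)(9.81 − 6.2) + 20.1 = 28.6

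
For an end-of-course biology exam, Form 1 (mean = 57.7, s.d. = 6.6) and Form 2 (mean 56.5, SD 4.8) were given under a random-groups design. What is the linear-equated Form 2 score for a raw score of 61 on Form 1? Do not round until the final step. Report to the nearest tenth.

Linear equating: y = (SD_Y/SD_X)(x − M_X) + M_Y
y = (4.8/6.6)(61 − 57.7) + 56.5
y = 0.727273 × 3.3 + 56.5 = 2.4000 + 56.5 = 58.9

58.9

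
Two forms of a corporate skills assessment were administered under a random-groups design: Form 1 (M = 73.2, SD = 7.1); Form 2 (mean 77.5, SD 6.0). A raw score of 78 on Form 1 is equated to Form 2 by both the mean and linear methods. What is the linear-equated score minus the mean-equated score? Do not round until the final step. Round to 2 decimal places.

-0.74

Mean-equated: 78 + (77.5 − 73.2) = 82.30
Linear-equated: (6.0/7.1)(78 − 73.2) + 77.5 = 81.556
Difference = 81.556 − 82.30 = -0.74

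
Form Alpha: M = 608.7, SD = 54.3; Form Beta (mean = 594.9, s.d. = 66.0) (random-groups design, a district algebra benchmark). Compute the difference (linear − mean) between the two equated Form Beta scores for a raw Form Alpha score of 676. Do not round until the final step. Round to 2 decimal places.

14.50

Mean-equated: 676 + (594.9 − 608.7) = 662.20
Linear-equated: (66.0/54.3)(676 − 608.7) + 594.9 = 676.701
Difference = 676.701 − 662.20 = 14.50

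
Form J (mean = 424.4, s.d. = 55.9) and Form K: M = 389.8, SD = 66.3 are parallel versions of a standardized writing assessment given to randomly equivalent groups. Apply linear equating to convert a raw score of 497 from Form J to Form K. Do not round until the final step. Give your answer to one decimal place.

Linear equating: y = (SD_Y/SD_X)(x − M_X) + M_Y
y = (66.3/55.9)(497 − 424.4) + 389.8
y = 1.186047 × 72.6 + 389.8 = 86.1070 + 389.8 = 475.9

475.9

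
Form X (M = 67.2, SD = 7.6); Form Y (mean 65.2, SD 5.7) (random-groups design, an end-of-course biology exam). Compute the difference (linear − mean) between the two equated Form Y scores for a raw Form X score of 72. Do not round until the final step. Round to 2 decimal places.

Mean-equated: 72 + (65.2 − 67.2) = 70.00
Linear-equated: (5.7/7.6)(72 − 67.2) + 65.2 = 68.800
Difference = 68.800 − 70.00 = -1.20

-1.20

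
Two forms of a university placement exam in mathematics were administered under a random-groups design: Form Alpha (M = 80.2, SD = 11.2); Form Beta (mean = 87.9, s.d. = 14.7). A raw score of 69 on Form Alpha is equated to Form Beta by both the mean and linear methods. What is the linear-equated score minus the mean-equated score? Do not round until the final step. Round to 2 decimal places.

Mean-equated: 69 + (87.9 − 80.2) = 76.70
Linear-equated: (14.7/11.2)(69 − 80.2) + 87.9 = 73.200
Difference = 73.200 − 76.70 = -3.50

-3.50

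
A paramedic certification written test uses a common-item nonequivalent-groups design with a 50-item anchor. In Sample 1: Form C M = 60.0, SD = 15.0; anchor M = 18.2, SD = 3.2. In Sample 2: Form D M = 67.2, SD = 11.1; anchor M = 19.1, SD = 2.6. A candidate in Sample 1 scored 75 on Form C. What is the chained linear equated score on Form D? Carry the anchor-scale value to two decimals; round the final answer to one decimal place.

77.0

Form C → anchor (Sample 1): v = (3.2/15.0)(75 − 60.0) + 18.2 = 21.40
anchor → Form D (Sample 2): y = (11.1/2.6)(21.40 − 19.1) + 67.2 = 77.0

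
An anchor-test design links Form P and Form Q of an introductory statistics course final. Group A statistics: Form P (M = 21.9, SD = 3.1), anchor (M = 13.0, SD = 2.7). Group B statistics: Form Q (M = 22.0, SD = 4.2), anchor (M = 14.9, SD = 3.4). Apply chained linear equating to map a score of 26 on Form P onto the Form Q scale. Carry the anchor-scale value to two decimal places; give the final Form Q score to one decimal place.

Form P → anchor (Group A): v = (2.7/3.1)(26 − 21.9) + 13.0 = 16.57
anchor → Form Q (Group B): y = (4.2/3.4)(16.57 − 14.9) + 22.0 = 24.1

24.1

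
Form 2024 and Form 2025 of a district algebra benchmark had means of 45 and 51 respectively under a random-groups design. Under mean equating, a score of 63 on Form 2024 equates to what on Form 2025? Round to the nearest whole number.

Mean equating: y = x + (M_Y − M_X) = 63 + (51 − 45) = 69

69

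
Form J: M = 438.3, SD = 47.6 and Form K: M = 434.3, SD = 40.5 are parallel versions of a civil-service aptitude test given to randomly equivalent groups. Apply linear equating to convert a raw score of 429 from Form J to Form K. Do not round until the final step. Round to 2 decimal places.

426.39

Linear equating: y = (SD_Y/SD_X)(x − M_X) + M_Y
y = (40.5/47.6)(429 − 438.3) + 434.3
y = 0.850840 × -9.3 + 434.3 = -7.9128 + 434.3 = 426.39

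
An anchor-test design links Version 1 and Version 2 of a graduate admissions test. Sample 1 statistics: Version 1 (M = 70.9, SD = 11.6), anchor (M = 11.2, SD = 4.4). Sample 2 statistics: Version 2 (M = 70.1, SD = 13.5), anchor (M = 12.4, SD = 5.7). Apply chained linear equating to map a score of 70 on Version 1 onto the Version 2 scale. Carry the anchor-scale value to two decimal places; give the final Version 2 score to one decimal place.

66.5

Version 1 → anchor (Sample 1): v = (4.4/11.6)(70 − 70.9) + 11.2 = 10.86
anchor → Version 2 (Sample 2): y = (13.5/5.7)(10.86 − 12.4) + 70.1 = 66.5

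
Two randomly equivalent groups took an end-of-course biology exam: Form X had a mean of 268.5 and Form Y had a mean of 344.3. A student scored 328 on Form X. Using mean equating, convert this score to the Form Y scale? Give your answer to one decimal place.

Mean equating: y = x + (M_Y − M_X) = 328 + (344.3 − 268.5) = 403.8

403.8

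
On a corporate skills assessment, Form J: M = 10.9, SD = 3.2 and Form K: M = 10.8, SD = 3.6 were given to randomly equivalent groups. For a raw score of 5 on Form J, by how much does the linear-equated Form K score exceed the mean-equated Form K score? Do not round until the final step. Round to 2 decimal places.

Mean-equated: 5 + (10.8 − 10.9) = 4.90
Linear-equated: (3.6/3.2)(5 − 10.9) + 10.8 = 4.163
Difference = 4.163 − 4.90 = -0.74

-0.74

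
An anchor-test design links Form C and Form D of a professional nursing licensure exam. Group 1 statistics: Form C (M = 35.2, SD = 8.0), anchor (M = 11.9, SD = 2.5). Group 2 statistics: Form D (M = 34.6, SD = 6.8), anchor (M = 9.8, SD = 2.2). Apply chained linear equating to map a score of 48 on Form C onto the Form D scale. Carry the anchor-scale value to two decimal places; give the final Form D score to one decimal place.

Form C → anchor (Group 1): v = (2.5/8.0)(48 − 35.2) + 11.9 = 15.90
anchor → Form D (Group 2): y = (6.8/2.2)(15.90 − 9.8) + 34.6 = 53.5

53.5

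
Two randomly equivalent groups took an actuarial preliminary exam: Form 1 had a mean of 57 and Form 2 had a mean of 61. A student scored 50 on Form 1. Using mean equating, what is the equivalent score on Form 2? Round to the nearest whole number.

54

Mean equating: y = x + (M_Y − M_X) = 50 + (61 − 57) = 54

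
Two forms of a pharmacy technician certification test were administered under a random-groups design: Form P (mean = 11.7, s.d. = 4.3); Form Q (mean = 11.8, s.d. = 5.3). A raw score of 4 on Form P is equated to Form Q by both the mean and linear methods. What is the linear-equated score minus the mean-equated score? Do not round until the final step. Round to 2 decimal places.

-1.79

Mean-equated: 4 + (11.8 − 11.7) = 4.10
Linear-equated: (5.3/4.3)(4 − 11.7) + 11.8 = 2.309
Difference = 2.309 − 4.10 = -1.79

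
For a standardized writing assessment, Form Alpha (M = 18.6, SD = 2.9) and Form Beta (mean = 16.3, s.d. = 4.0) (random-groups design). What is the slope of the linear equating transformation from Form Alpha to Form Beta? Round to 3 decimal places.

A = SD_Y / SD_X = 4.0 / 2.9 = 1.379

1.379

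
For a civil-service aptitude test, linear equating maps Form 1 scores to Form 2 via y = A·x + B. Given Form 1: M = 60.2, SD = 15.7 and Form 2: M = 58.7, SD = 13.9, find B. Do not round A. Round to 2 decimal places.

A = SD_Y / SD_X = 13.9 / 15.7 = 0.885350
B = M_Y − A·M_X = 58.7 − 0.885350 × 60.2 = 5.40

5.40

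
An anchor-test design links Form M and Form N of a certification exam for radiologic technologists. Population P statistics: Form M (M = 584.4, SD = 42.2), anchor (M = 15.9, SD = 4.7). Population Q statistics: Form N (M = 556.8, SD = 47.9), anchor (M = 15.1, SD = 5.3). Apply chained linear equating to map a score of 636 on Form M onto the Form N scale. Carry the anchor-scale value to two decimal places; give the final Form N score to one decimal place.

Form M → anchor (Population P): v = (4.7/42.2)(636 − 584.4) + 15.9 = 21.65
anchor → Form N (Population Q): y = (47.9/5.3)(21.65 − 15.1) + 556.8 = 616.0

616.0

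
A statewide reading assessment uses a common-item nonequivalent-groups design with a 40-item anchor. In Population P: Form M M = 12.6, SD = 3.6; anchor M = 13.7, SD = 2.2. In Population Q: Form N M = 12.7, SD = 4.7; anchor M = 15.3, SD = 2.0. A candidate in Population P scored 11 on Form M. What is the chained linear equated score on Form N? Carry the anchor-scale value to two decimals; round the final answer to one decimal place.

6.6

Form M → anchor (Population P): v = (2.2/3.6)(11 − 12.6) + 13.7 = 12.72
anchor → Form N (Population Q): y = (4.7/2.0)(12.72 − 15.3) + 12.7 = 6.6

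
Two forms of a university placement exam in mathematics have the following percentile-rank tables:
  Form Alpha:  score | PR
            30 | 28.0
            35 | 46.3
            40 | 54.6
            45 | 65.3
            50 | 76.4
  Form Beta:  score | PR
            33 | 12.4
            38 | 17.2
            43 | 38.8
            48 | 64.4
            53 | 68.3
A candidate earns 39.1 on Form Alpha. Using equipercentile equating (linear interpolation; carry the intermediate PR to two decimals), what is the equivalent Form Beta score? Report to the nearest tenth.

45.8

PR of 39.1 on Form Alpha: 46.3 + (39.1 − 35)/(40 − 35) × (54.6 − 46.3) = 53.11
On Form Beta, PR 53.11 falls between score 43 (PR 38.8) and 48 (PR 64.4).
Interpolate: 43 + (53.11 − 38.8)/(64.4 − 38.8) × (48 − 43) = 45.8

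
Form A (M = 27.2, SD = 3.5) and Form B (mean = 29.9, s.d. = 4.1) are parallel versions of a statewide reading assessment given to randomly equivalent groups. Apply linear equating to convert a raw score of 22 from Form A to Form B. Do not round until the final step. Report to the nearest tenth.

23.8

Linear equating: y = (SD_Y/SD_X)(x − M_X) + M_Y
y = (4.1/3.5)(22 − 27.2) + 29.9
y = 1.171429 × -5.2 + 29.9 = -6.0914 + 29.9 = 23.8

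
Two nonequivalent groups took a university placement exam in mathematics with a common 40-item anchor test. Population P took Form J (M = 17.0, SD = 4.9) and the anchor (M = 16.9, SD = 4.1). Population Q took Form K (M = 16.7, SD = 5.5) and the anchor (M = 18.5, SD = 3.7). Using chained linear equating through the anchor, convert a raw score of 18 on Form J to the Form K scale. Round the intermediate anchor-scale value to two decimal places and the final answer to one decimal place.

15.6

Form J → anchor (Population P): v = (4.1/4.9)(18 − 17.0) + 16.9 = 17.74
anchor → Form K (Population Q): y = (5.5/3.7)(17.74 − 18.5) + 16.7 = 15.6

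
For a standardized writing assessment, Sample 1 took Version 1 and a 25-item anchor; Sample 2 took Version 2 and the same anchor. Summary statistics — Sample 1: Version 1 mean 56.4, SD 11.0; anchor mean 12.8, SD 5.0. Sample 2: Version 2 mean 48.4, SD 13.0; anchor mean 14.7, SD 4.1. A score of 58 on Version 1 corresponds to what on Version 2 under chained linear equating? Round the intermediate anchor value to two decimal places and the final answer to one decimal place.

44.7

Version 1 → anchor (Sample 1): v = (5.0/11.0)(58 − 56.4) + 12.8 = 13.53
anchor → Version 2 (Sample 2): y = (13.0/4.1)(13.53 − 14.7) + 48.4 = 44.7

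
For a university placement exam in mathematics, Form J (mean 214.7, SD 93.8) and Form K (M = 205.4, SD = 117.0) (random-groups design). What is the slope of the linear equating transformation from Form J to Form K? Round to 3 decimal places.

1.247

A = SD_Y / SD_X = 117.0 / 93.8 = 1.247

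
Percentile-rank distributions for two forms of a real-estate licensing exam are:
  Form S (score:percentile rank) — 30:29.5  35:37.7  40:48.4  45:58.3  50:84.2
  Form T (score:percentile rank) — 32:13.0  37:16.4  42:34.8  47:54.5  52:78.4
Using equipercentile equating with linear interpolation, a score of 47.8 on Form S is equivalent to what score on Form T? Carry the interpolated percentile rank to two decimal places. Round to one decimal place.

50.8

PR of 47.8 on Form S: 58.3 + (47.8 − 45)/(50 − 45) × (84.2 − 58.3) = 72.80
On Form T, PR 72.80 falls between score 47 (PR 54.5) and 52 (PR 78.4).
Interpolate: 47 + (72.80 − 54.5)/(78.4 − 54.5) × (52 − 47) = 50.8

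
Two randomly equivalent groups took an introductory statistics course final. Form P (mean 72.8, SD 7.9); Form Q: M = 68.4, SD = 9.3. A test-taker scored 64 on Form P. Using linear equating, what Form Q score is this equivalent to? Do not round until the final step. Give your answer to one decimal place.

Linear equating: y = (SD_Y/SD_X)(x − M_X) + M_Y
y = (9.3/7.9)(64 − 72.8) + 68.4
y = 1.177215 × -8.8 + 68.4 = -10.3595 + 68.4 = 58.0

58.0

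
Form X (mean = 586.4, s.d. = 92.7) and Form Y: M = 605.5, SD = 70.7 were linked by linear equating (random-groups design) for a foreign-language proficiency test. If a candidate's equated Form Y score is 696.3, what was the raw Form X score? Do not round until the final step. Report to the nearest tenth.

Invert y = (SD_Y/SD_X)(x − M_X) + M_Y:
x = (SD_X/SD_Y)(y − M_Y) + M_X = (92.7/70.7)(696.3 − 605.5) + 586.4
x = 1.311174 × 90.800 + 586.4 = 705.5

705.5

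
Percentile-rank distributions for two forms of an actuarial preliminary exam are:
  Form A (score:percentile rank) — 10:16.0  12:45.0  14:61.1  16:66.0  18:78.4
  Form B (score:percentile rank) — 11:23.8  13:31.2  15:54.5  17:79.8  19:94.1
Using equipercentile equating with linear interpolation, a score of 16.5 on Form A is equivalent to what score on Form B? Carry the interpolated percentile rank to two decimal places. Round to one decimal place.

PR of 16.5 on Form A: 66.0 + (16.5 − 16)/(18 − 16) × (78.4 − 66.0) = 69.10
On Form B, PR 69.10 falls between score 15 (PR 54.5) and 17 (PR 79.8).
Interpolate: 15 + (69.10 − 54.5)/(79.8 − 54.5) × (17 − 15) = 16.2

16.2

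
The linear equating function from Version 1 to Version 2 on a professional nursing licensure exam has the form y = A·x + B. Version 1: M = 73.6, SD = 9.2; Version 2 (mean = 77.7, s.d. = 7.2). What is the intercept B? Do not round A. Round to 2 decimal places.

A = SD_Y / SD_X = 7.2 / 9.2 = 0.782609
B = M_Y − A·M_X = 77.7 − 0.782609 × 73.6 = 20.10

20.10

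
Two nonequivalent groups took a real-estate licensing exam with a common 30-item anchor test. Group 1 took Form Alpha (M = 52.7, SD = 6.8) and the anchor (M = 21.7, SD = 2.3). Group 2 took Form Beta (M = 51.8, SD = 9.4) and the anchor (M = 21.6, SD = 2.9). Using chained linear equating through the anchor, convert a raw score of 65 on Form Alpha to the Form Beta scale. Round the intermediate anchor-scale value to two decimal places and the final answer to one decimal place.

Form Alpha → anchor (Group 1): v = (2.3/6.8)(65 − 52.7) + 21.7 = 25.86
anchor → Form Beta (Group 2): y = (9.4/2.9)(25.86 − 21.6) + 51.8 = 65.6

65.6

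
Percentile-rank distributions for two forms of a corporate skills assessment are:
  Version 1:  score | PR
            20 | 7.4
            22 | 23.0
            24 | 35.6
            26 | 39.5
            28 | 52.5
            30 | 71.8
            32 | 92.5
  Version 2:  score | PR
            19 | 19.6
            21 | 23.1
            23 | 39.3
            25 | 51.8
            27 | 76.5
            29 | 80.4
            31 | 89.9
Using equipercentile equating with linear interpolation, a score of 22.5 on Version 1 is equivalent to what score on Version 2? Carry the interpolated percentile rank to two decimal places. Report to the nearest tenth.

PR of 22.5 on Version 1: 23.0 + (22.5 − 22)/(24 − 22) × (35.6 − 23.0) = 26.15
On Version 2, PR 26.15 falls between score 21 (PR 23.1) and 23 (PR 39.3).
Interpolate: 21 + (26.15 − 23.1)/(39.3 − 23.1) × (23 − 21) = 21.4

21.4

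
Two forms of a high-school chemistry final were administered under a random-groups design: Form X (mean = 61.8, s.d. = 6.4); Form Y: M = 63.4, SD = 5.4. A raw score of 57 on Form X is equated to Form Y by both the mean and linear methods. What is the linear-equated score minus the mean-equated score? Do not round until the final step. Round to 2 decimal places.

Mean-equated: 57 + (63.4 − 61.8) = 58.60
Linear-equated: (5.4/6.4)(57 − 61.8) + 63.4 = 59.350
Difference = 59.350 − 58.60 = 0.75

0.75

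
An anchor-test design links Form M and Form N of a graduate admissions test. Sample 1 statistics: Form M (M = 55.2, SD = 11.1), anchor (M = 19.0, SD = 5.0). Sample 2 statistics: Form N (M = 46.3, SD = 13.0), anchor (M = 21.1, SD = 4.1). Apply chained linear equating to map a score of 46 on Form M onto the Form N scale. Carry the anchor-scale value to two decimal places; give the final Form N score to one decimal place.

Form M → anchor (Sample 1): v = (5.0/11.1)(46 − 55.2) + 19.0 = 14.86
anchor → Form N (Sample 2): y = (13.0/4.1)(14.86 − 21.1) + 46.3 = 26.5

26.5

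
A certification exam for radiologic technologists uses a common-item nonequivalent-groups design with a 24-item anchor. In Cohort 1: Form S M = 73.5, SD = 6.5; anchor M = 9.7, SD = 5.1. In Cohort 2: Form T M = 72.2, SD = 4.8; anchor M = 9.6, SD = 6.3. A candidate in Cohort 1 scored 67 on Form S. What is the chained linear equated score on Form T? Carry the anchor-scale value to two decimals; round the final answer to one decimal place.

Form S → anchor (Cohort 1): v = (5.1/6.5)(67 − 73.5) + 9.7 = 4.60
anchor → Form T (Cohort 2): y = (4.8/6.3)(4.60 − 9.6) + 72.2 = 68.4

68.4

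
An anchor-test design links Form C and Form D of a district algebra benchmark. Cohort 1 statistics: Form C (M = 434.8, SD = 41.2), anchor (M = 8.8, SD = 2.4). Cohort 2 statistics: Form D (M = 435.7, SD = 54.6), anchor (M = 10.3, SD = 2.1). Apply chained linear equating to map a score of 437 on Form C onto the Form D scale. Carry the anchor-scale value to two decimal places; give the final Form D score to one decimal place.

400.1

Form C → anchor (Cohort 1): v = (2.4/41.2)(437 − 434.8) + 8.8 = 8.93
anchor → Form D (Cohort 2): y = (54.6/2.1)(8.93 − 10.3) + 435.7 = 400.1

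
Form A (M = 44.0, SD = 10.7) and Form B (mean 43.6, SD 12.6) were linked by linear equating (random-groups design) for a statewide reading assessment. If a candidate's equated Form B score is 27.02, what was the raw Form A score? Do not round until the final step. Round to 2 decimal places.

Invert y = (SD_Y/SD_X)(x − M_X) + M_Y:
x = (SD_X/SD_Y)(y − M_Y) + M_X = (10.7/12.6)(27.02 − 43.6) + 44.0
x = 0.849206 × -16.580 + 44.0 = 29.92

29.92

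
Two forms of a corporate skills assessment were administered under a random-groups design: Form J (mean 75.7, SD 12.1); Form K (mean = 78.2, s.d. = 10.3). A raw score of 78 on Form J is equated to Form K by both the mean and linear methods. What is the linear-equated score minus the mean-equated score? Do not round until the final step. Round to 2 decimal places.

Mean-equated: 78 + (78.2 − 75.7) = 80.50
Linear-equated: (10.3/12.1)(78 − 75.7) + 78.2 = 80.158
Difference = 80.158 − 80.50 = -0.34

-0.34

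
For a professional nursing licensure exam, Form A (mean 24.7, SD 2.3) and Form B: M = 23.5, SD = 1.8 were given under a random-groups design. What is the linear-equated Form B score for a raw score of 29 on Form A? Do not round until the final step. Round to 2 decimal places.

26.87

Linear equating: y = (SD_Y/SD_X)(x − M_X) + M_Y
y = (1.8/2.3)(29 − 24.7) + 23.5
y = 0.782609 × 4.3 + 23.5 = 3.3652 + 23.5 = 26.87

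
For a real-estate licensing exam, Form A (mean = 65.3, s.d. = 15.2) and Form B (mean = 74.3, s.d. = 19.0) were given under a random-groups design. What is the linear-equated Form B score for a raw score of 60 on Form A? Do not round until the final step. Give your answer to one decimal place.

Linear equating: y = (SD_Y/SD_X)(x − M_X) + M_Y
y = (19.0/15.2)(60 − 65.3) + 74.3
y = 1.250000 × -5.3 + 74.3 = -6.6250 + 74.3 = 67.7

67.7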